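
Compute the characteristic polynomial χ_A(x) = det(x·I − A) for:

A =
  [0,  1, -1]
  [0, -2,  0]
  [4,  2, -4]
x^3 + 6*x^2 + 12*x + 8

Expanding det(x·I − A) (e.g. by cofactor expansion or by noting that A is similar to its Jordan form J, which has the same characteristic polynomial as A) gives
  χ_A(x) = x^3 + 6*x^2 + 12*x + 8
which factors as (x + 2)^3. The eigenvalues (with algebraic multiplicities) are λ = -2 with multiplicity 3.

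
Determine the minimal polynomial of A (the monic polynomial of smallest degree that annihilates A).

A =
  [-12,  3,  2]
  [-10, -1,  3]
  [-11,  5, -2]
x^3 + 15*x^2 + 75*x + 125

The characteristic polynomial is χ_A(x) = (x + 5)^3, so the eigenvalues are known. The minimal polynomial is
  m_A(x) = Π_λ (x − λ)^{k_λ}
where k_λ is the size of the *largest* Jordan block for λ (equivalently, the smallest k with (A − λI)^k v = 0 for every generalised eigenvector v of λ).

  λ = -5: largest Jordan block has size 3, contributing (x + 5)^3

So m_A(x) = (x + 5)^3 = x^3 + 15*x^2 + 75*x + 125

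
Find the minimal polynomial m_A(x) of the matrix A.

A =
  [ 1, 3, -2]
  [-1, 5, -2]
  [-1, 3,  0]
x^2 - 4*x + 4

The characteristic polynomial is χ_A(x) = (x - 2)^3, so the eigenvalues are known. The minimal polynomial is
  m_A(x) = Π_λ (x − λ)^{k_λ}
where k_λ is the size of the *largest* Jordan block for λ (equivalently, the smallest k with (A − λI)^k v = 0 for every generalised eigenvector v of λ).

  λ = 2: largest Jordan block has size 2, contributing (x − 2)^2

So m_A(x) = (x - 2)^2 = x^2 - 4*x + 4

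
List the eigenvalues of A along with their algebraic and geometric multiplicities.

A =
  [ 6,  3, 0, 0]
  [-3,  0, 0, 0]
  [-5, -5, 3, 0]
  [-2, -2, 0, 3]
λ = 3: alg = 4, geom = 3

Step 1 — factor the characteristic polynomial to read off the algebraic multiplicities:
  χ_A(x) = (x - 3)^4

Step 2 — compute geometric multiplicities via the rank-nullity identity g(λ) = n − rank(A − λI):
  rank(A − (3)·I) = 1, so dim ker(A − (3)·I) = n − 1 = 3

Summary:
  λ = 3: algebraic multiplicity = 4, geometric multiplicity = 3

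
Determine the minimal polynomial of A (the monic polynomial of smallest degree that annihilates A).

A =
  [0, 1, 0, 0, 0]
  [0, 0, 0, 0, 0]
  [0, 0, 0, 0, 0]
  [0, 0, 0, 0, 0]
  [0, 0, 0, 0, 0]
x^2

The characteristic polynomial is χ_A(x) = x^5, so the eigenvalues are known. The minimal polynomial is
  m_A(x) = Π_λ (x − λ)^{k_λ}
where k_λ is the size of the *largest* Jordan block for λ (equivalently, the smallest k with (A − λI)^k v = 0 for every generalised eigenvector v of λ).

  λ = 0: largest Jordan block has size 2, contributing (x − 0)^2

So m_A(x) = x^2 = x^2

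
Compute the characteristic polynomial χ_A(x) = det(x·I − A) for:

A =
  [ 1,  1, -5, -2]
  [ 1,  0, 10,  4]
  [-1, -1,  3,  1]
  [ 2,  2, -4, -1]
x^4 - 3*x^3 + 3*x^2 - x

Expanding det(x·I − A) (e.g. by cofactor expansion or by noting that A is similar to its Jordan form J, which has the same characteristic polynomial as A) gives
  χ_A(x) = x^4 - 3*x^3 + 3*x^2 - x
which factors as x*(x - 1)^3. The eigenvalues (with algebraic multiplicities) are λ = 0 with multiplicity 1, λ = 1 with multiplicity 3.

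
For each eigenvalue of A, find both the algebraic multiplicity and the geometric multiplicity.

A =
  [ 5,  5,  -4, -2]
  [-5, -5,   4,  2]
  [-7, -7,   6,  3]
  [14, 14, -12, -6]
λ = 0: alg = 4, geom = 2

Step 1 — factor the characteristic polynomial to read off the algebraic multiplicities:
  χ_A(x) = x^4

Step 2 — compute geometric multiplicities via the rank-nullity identity g(λ) = n − rank(A − λI):
  rank(A − (0)·I) = 2, so dim ker(A − (0)·I) = n − 2 = 2

Summary:
  λ = 0: algebraic multiplicity = 4, geometric multiplicity = 2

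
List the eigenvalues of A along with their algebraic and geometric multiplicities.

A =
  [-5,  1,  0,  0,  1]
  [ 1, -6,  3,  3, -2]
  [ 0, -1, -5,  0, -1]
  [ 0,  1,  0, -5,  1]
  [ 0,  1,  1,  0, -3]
λ = -5: alg = 4, geom = 2; λ = -4: alg = 1, geom = 1

Step 1 — factor the characteristic polynomial to read off the algebraic multiplicities:
  χ_A(x) = (x + 4)*(x + 5)^4

Step 2 — compute geometric multiplicities via the rank-nullity identity g(λ) = n − rank(A − λI):
  rank(A − (-5)·I) = 3, so dim ker(A − (-5)·I) = n − 3 = 2
  rank(A − (-4)·I) = 4, so dim ker(A − (-4)·I) = n − 4 = 1

Summary:
  λ = -5: algebraic multiplicity = 4, geometric multiplicity = 2
  λ = -4: algebraic multiplicity = 1, geometric multiplicity = 1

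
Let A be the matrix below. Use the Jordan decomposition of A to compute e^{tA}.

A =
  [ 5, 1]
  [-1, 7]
e^{tA} =
  [-t*exp(6*t) + exp(6*t), t*exp(6*t)]
  [-t*exp(6*t), t*exp(6*t) + exp(6*t)]

Strategy: write A = P · J · P⁻¹ where J is a Jordan canonical form, so e^{tA} = P · e^{tJ} · P⁻¹, and e^{tJ} can be computed block-by-block.

A has Jordan form
J =
  [6, 1]
  [0, 6]
(up to reordering of blocks).

Per-block formulas:
  For a 2×2 Jordan block J_2(6): exp(t · J_2(6)) = e^(6t)·(I + t·N), where N is the 2×2 nilpotent shift.

After assembling e^{tJ} and conjugating by P, we get:

e^{tA} =
  [-t*exp(6*t) + exp(6*t), t*exp(6*t)]
  [-t*exp(6*t), t*exp(6*t) + exp(6*t)]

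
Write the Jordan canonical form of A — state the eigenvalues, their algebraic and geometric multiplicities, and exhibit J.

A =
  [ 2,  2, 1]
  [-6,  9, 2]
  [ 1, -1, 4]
J_3(5)

The characteristic polynomial is
  det(x·I − A) = x^3 - 15*x^2 + 75*x - 125 = (x - 5)^3

Eigenvalues and multiplicities (the geometric multiplicity of λ is n − rank(A − λI), which equals the number of Jordan blocks for λ):
  λ = 5: algebraic multiplicity = 3, geometric multiplicity = 1

Determining the block sizes for each eigenvalue:
  λ = 5: one block (gm = 1), so the single block has size am = 3 → block sizes [3]

Assembling the blocks gives a Jordan form
J =
  [5, 1, 0]
  [0, 5, 1]
  [0, 0, 5]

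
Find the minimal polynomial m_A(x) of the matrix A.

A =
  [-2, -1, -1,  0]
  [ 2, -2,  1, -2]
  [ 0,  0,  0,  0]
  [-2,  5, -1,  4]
x^3

The characteristic polynomial is χ_A(x) = x^4, so the eigenvalues are known. The minimal polynomial is
  m_A(x) = Π_λ (x − λ)^{k_λ}
where k_λ is the size of the *largest* Jordan block for λ (equivalently, the smallest k with (A − λI)^k v = 0 for every generalised eigenvector v of λ).

  λ = 0: largest Jordan block has size 3, contributing (x − 0)^3

So m_A(x) = x^3 = x^3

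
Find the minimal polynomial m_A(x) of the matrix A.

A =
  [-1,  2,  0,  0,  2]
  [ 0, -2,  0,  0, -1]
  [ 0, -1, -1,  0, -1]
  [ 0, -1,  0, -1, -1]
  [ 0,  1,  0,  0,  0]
x^2 + 2*x + 1

The characteristic polynomial is χ_A(x) = (x + 1)^5, so the eigenvalues are known. The minimal polynomial is
  m_A(x) = Π_λ (x − λ)^{k_λ}
where k_λ is the size of the *largest* Jordan block for λ (equivalently, the smallest k with (A − λI)^k v = 0 for every generalised eigenvector v of λ).

  λ = -1: largest Jordan block has size 2, contributing (x + 1)^2

So m_A(x) = (x + 1)^2 = x^2 + 2*x + 1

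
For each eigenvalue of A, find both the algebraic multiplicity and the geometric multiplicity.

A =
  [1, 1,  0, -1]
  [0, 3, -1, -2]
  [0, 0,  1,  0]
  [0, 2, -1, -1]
λ = 1: alg = 4, geom = 2

Step 1 — factor the characteristic polynomial to read off the algebraic multiplicities:
  χ_A(x) = (x - 1)^4

Step 2 — compute geometric multiplicities via the rank-nullity identity g(λ) = n − rank(A − λI):
  rank(A − (1)·I) = 2, so dim ker(A − (1)·I) = n − 2 = 2

Summary:
  λ = 1: algebraic multiplicity = 4, geometric multiplicity = 2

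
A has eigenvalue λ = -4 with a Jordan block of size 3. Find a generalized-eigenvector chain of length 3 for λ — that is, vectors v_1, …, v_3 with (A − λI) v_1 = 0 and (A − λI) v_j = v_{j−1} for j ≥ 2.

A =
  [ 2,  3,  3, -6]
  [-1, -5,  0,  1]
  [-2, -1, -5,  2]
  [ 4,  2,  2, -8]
A Jordan chain for λ = -4 of length 3:
v_1 = (3, -1, -1, 2)ᵀ
v_2 = (6, -1, -2, 4)ᵀ
v_3 = (1, 0, 0, 0)ᵀ

Let N = A − (-4)·I. We want v_3 with N^3 v_3 = 0 but N^2 v_3 ≠ 0; then v_{j-1} := N · v_j for j = 3, …, 2.

Pick v_3 = (1, 0, 0, 0)ᵀ.
Then v_2 = N · v_3 = (6, -1, -2, 4)ᵀ.
Then v_1 = N · v_2 = (3, -1, -1, 2)ᵀ.

Sanity check: (A − (-4)·I) v_1 = (0, 0, 0, 0)ᵀ = 0. ✓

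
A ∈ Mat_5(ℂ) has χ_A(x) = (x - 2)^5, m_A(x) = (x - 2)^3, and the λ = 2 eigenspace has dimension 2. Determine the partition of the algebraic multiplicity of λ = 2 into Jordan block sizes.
Block sizes for λ = 2: [3, 2]

Step 1 — from the characteristic polynomial, algebraic multiplicity of λ = 2 is 5. From dim ker(A − (2)·I) = 2, there are exactly 2 Jordan blocks for λ = 2.
Step 2 — from the minimal polynomial, the factor (x − 2)^3 tells us the largest block for λ = 2 has size 3.
Step 3 — with total size 5, 2 blocks, and largest block 3, the block sizes (in nonincreasing order) are [3, 2].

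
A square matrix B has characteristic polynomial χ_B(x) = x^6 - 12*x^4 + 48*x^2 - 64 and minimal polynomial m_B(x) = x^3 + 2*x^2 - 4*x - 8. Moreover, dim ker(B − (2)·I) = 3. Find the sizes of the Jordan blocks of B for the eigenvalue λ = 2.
Block sizes for λ = 2: [1, 1, 1]

Step 1 — from the characteristic polynomial, algebraic multiplicity of λ = 2 is 3. From dim ker(B − (2)·I) = 3, there are exactly 3 Jordan blocks for λ = 2.
Step 2 — from the minimal polynomial, the factor (x − 2) tells us the largest block for λ = 2 has size 1.
Step 3 — with total size 3, 3 blocks, and largest block 1, the block sizes (in nonincreasing order) are [1, 1, 1].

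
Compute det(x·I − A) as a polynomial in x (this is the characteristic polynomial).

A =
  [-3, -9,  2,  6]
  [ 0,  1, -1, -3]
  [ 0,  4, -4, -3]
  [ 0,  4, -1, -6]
x^4 + 12*x^3 + 54*x^2 + 108*x + 81

Expanding det(x·I − A) (e.g. by cofactor expansion or by noting that A is similar to its Jordan form J, which has the same characteristic polynomial as A) gives
  χ_A(x) = x^4 + 12*x^3 + 54*x^2 + 108*x + 81
which factors as (x + 3)^4. The eigenvalues (with algebraic multiplicities) are λ = -3 with multiplicity 4.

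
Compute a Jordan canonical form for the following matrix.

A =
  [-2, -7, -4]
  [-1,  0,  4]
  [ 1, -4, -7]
J_3(-3)

The characteristic polynomial is
  det(x·I − A) = x^3 + 9*x^2 + 27*x + 27 = (x + 3)^3

Eigenvalues and multiplicities (the geometric multiplicity of λ is n − rank(A − λI), which equals the number of Jordan blocks for λ):
  λ = -3: algebraic multiplicity = 3, geometric multiplicity = 1

Determining the block sizes for each eigenvalue:
  λ = -3: one block (gm = 1), so the single block has size am = 3 → block sizes [3]

Assembling the blocks gives a Jordan form
J =
  [-3,  1,  0]
  [ 0, -3,  1]
  [ 0,  0, -3]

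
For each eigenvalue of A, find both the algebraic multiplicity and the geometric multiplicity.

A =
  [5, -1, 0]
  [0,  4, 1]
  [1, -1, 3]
λ = 4: alg = 3, geom = 1

Step 1 — factor the characteristic polynomial to read off the algebraic multiplicities:
  χ_A(x) = (x - 4)^3

Step 2 — compute geometric multiplicities via the rank-nullity identity g(λ) = n − rank(A − λI):
  rank(A − (4)·I) = 2, so dim ker(A − (4)·I) = n − 2 = 1

Summary:
  λ = 4: algebraic multiplicity = 3, geometric multiplicity = 1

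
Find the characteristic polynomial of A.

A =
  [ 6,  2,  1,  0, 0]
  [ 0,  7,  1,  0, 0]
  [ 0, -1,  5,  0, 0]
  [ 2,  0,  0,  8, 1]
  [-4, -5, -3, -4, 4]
x^5 - 30*x^4 + 360*x^3 - 2160*x^2 + 6480*x - 7776

Expanding det(x·I − A) (e.g. by cofactor expansion or by noting that A is similar to its Jordan form J, which has the same characteristic polynomial as A) gives
  χ_A(x) = x^5 - 30*x^4 + 360*x^3 - 2160*x^2 + 6480*x - 7776
which factors as (x - 6)^5. The eigenvalues (with algebraic multiplicities) are λ = 6 with multiplicity 5.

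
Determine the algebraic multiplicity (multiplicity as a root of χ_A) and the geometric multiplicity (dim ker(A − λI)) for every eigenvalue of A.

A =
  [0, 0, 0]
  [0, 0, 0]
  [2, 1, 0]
λ = 0: alg = 3, geom = 2

Step 1 — factor the characteristic polynomial to read off the algebraic multiplicities:
  χ_A(x) = x^3

Step 2 — compute geometric multiplicities via the rank-nullity identity g(λ) = n − rank(A − λI):
  rank(A − (0)·I) = 1, so dim ker(A − (0)·I) = n − 1 = 2

Summary:
  λ = 0: algebraic multiplicity = 3, geometric multiplicity = 2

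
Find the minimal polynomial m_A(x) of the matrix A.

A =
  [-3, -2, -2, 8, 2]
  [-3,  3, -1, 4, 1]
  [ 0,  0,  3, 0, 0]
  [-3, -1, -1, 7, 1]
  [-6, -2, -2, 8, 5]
x^3 - 9*x^2 + 27*x - 27

The characteristic polynomial is χ_A(x) = (x - 3)^5, so the eigenvalues are known. The minimal polynomial is
  m_A(x) = Π_λ (x − λ)^{k_λ}
where k_λ is the size of the *largest* Jordan block for λ (equivalently, the smallest k with (A − λI)^k v = 0 for every generalised eigenvector v of λ).

  λ = 3: largest Jordan block has size 3, contributing (x − 3)^3

So m_A(x) = (x - 3)^3 = x^3 - 9*x^2 + 27*x - 27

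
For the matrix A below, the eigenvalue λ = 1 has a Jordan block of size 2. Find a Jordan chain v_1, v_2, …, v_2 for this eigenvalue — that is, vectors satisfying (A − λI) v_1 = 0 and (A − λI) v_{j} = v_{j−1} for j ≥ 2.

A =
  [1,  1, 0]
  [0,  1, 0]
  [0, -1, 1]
A Jordan chain for λ = 1 of length 2:
v_1 = (1, 0, -1)ᵀ
v_2 = (0, 1, 0)ᵀ

Let N = A − (1)·I. We want v_2 with N^2 v_2 = 0 but N^1 v_2 ≠ 0; then v_{j-1} := N · v_j for j = 2, …, 2.

Pick v_2 = (0, 1, 0)ᵀ.
Then v_1 = N · v_2 = (1, 0, -1)ᵀ.

Sanity check: (A − (1)·I) v_1 = (0, 0, 0)ᵀ = 0. ✓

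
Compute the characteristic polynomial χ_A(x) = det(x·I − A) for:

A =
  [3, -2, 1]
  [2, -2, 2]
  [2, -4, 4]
x^3 - 5*x^2 + 8*x - 4

Expanding det(x·I − A) (e.g. by cofactor expansion or by noting that A is similar to its Jordan form J, which has the same characteristic polynomial as A) gives
  χ_A(x) = x^3 - 5*x^2 + 8*x - 4
which factors as (x - 2)^2*(x - 1). The eigenvalues (with algebraic multiplicities) are λ = 1 with multiplicity 1, λ = 2 with multiplicity 2.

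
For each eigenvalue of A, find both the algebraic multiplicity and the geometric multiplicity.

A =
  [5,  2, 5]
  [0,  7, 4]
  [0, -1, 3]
λ = 5: alg = 3, geom = 1

Step 1 — factor the characteristic polynomial to read off the algebraic multiplicities:
  χ_A(x) = (x - 5)^3

Step 2 — compute geometric multiplicities via the rank-nullity identity g(λ) = n − rank(A − λI):
  rank(A − (5)·I) = 2, so dim ker(A − (5)·I) = n − 2 = 1

Summary:
  λ = 5: algebraic multiplicity = 3, geometric multiplicity = 1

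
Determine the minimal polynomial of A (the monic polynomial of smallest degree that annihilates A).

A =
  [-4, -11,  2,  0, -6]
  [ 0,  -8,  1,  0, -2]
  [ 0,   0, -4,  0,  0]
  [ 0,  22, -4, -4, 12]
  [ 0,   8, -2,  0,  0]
x^3 + 12*x^2 + 48*x + 64

The characteristic polynomial is χ_A(x) = (x + 4)^5, so the eigenvalues are known. The minimal polynomial is
  m_A(x) = Π_λ (x − λ)^{k_λ}
where k_λ is the size of the *largest* Jordan block for λ (equivalently, the smallest k with (A − λI)^k v = 0 for every generalised eigenvector v of λ).

  λ = -4: largest Jordan block has size 3, contributing (x + 4)^3

So m_A(x) = (x + 4)^3 = x^3 + 12*x^2 + 48*x + 64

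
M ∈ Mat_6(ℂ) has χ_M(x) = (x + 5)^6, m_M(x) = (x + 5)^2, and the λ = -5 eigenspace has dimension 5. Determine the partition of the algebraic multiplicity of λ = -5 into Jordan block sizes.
Block sizes for λ = -5: [2, 1, 1, 1, 1]

Step 1 — from the characteristic polynomial, algebraic multiplicity of λ = -5 is 6. From dim ker(M − (-5)·I) = 5, there are exactly 5 Jordan blocks for λ = -5.
Step 2 — from the minimal polynomial, the factor (x + 5)^2 tells us the largest block for λ = -5 has size 2.
Step 3 — with total size 6, 5 blocks, and largest block 2, the block sizes (in nonincreasing order) are [2, 1, 1, 1, 1].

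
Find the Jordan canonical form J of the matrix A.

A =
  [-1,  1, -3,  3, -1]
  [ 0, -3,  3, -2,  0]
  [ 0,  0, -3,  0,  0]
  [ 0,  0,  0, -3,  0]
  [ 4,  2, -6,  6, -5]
J_3(-3) ⊕ J_1(-3) ⊕ J_1(-3)

The characteristic polynomial is
  det(x·I − A) = x^5 + 15*x^4 + 90*x^3 + 270*x^2 + 405*x + 243 = (x + 3)^5

Eigenvalues and multiplicities (the geometric multiplicity of λ is n − rank(A − λI), which equals the number of Jordan blocks for λ):
  λ = -3: algebraic multiplicity = 5, geometric multiplicity = 3

Determining the block sizes for each eigenvalue:
  λ = -3: with am = 5 and gm = 3, the partition is not yet determined (e.g. several partitions of 5 into 3 parts exist). Let N = A − (-3)·I. Computing rank(N^1) = 2, rank(N^2) = 1, rank(N^3) = 0; the number of blocks of size ≥ j is rank(N^{j−1}) − rank(N^j), giving [3, 1, 1]. So we have 1 block(s) of size 3, 2 block(s) of size 1 → block sizes [3, 1, 1]

Assembling the blocks gives a Jordan form
J =
  [-3,  1,  0,  0,  0]
  [ 0, -3,  1,  0,  0]
  [ 0,  0, -3,  0,  0]
  [ 0,  0,  0, -3,  0]
  [ 0,  0,  0,  0, -3]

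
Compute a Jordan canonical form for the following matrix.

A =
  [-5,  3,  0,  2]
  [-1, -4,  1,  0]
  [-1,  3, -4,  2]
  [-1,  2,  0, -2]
J_3(-4) ⊕ J_1(-3)

The characteristic polynomial is
  det(x·I − A) = x^4 + 15*x^3 + 84*x^2 + 208*x + 192 = (x + 3)*(x + 4)^3

Eigenvalues and multiplicities (the geometric multiplicity of λ is n − rank(A − λI), which equals the number of Jordan blocks for λ):
  λ = -4: algebraic multiplicity = 3, geometric multiplicity = 1
  λ = -3: algebraic multiplicity = 1, geometric multiplicity = 1

Determining the block sizes for each eigenvalue:
  λ = -4: one block (gm = 1), so the single block has size am = 3 → block sizes [3]
  λ = -3: one block (gm = 1), so the single block has size am = 1 → block sizes [1]

Assembling the blocks gives a Jordan form
J =
  [-4,  1,  0,  0]
  [ 0, -4,  1,  0]
  [ 0,  0, -4,  0]
  [ 0,  0,  0, -3]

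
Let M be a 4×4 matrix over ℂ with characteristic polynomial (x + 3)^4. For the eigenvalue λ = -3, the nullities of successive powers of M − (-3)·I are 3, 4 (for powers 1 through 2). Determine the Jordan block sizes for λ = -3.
Block sizes for λ = -3: [2, 1, 1]

From the dimensions of kernels of powers, the number of Jordan blocks of size at least j is d_j − d_{j−1} where d_j = dim ker(N^j) (with d_0 = 0). Computing the differences gives [3, 1].
The number of blocks of size exactly k is (#blocks of size ≥ k) − (#blocks of size ≥ k + 1), so the partition is: 2 block(s) of size 1, 1 block(s) of size 2.
In nonincreasing order the block sizes are [2, 1, 1].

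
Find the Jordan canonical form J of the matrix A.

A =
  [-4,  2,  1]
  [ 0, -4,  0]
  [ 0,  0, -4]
J_2(-4) ⊕ J_1(-4)

The characteristic polynomial is
  det(x·I − A) = x^3 + 12*x^2 + 48*x + 64 = (x + 4)^3

Eigenvalues and multiplicities (the geometric multiplicity of λ is n − rank(A − λI), which equals the number of Jordan blocks for λ):
  λ = -4: algebraic multiplicity = 3, geometric multiplicity = 2

Determining the block sizes for each eigenvalue:
  λ = -4: 2 blocks summing to 3 forces exactly one block of size 2 and the rest size 1 → block sizes [2, 1]

Assembling the blocks gives a Jordan form
J =
  [-4,  1,  0]
  [ 0, -4,  0]
  [ 0,  0, -4]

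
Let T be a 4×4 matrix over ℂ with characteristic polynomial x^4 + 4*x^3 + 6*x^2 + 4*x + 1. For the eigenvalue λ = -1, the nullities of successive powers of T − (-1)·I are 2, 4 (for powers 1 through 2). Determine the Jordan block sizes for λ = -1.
Block sizes for λ = -1: [2, 2]

From the dimensions of kernels of powers, the number of Jordan blocks of size at least j is d_j − d_{j−1} where d_j = dim ker(N^j) (with d_0 = 0). Computing the differences gives [2, 2].
The number of blocks of size exactly k is (#blocks of size ≥ k) − (#blocks of size ≥ k + 1), so the partition is: 2 block(s) of size 2.
In nonincreasing order the block sizes are [2, 2].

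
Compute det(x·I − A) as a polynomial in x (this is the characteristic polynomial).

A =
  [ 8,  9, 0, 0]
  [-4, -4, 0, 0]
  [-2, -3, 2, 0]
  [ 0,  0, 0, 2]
x^4 - 8*x^3 + 24*x^2 - 32*x + 16

Expanding det(x·I − A) (e.g. by cofactor expansion or by noting that A is similar to its Jordan form J, which has the same characteristic polynomial as A) gives
  χ_A(x) = x^4 - 8*x^3 + 24*x^2 - 32*x + 16
which factors as (x - 2)^4. The eigenvalues (with algebraic multiplicities) are λ = 2 with multiplicity 4.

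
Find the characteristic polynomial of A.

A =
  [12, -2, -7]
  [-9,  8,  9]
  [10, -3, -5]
x^3 - 15*x^2 + 75*x - 125

Expanding det(x·I − A) (e.g. by cofactor expansion or by noting that A is similar to its Jordan form J, which has the same characteristic polynomial as A) gives
  χ_A(x) = x^3 - 15*x^2 + 75*x - 125
which factors as (x - 5)^3. The eigenvalues (with algebraic multiplicities) are λ = 5 with multiplicity 3.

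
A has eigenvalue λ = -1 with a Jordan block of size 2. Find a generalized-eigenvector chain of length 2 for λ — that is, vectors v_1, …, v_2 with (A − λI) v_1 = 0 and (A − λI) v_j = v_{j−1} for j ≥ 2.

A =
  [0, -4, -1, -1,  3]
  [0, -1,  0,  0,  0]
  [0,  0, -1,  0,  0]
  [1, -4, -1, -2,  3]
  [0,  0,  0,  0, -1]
A Jordan chain for λ = -1 of length 2:
v_1 = (1, 0, 0, 1, 0)ᵀ
v_2 = (1, 0, 0, 0, 0)ᵀ

Let N = A − (-1)·I. We want v_2 with N^2 v_2 = 0 but N^1 v_2 ≠ 0; then v_{j-1} := N · v_j for j = 2, …, 2.

Pick v_2 = (1, 0, 0, 0, 0)ᵀ.
Then v_1 = N · v_2 = (1, 0, 0, 1, 0)ᵀ.

Sanity check: (A − (-1)·I) v_1 = (0, 0, 0, 0, 0)ᵀ = 0. ✓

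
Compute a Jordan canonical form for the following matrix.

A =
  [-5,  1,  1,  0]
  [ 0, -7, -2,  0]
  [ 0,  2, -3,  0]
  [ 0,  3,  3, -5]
J_2(-5) ⊕ J_1(-5) ⊕ J_1(-5)

The characteristic polynomial is
  det(x·I − A) = x^4 + 20*x^3 + 150*x^2 + 500*x + 625 = (x + 5)^4

Eigenvalues and multiplicities (the geometric multiplicity of λ is n − rank(A − λI), which equals the number of Jordan blocks for λ):
  λ = -5: algebraic multiplicity = 4, geometric multiplicity = 3

Determining the block sizes for each eigenvalue:
  λ = -5: 3 blocks summing to 4 forces exactly one block of size 2 and the rest size 1 → block sizes [2, 1, 1]

Assembling the blocks gives a Jordan form
J =
  [-5,  1,  0,  0]
  [ 0, -5,  0,  0]
  [ 0,  0, -5,  0]
  [ 0,  0,  0, -5]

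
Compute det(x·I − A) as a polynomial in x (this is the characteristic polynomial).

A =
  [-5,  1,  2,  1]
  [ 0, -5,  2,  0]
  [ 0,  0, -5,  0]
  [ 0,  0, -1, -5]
x^4 + 20*x^3 + 150*x^2 + 500*x + 625

Expanding det(x·I − A) (e.g. by cofactor expansion or by noting that A is similar to its Jordan form J, which has the same characteristic polynomial as A) gives
  χ_A(x) = x^4 + 20*x^3 + 150*x^2 + 500*x + 625
which factors as (x + 5)^4. The eigenvalues (with algebraic multiplicities) are λ = -5 with multiplicity 4.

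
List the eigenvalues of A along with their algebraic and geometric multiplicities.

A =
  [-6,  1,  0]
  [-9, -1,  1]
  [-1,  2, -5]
λ = -4: alg = 3, geom = 1

Step 1 — factor the characteristic polynomial to read off the algebraic multiplicities:
  χ_A(x) = (x + 4)^3

Step 2 — compute geometric multiplicities via the rank-nullity identity g(λ) = n − rank(A − λI):
  rank(A − (-4)·I) = 2, so dim ker(A − (-4)·I) = n − 2 = 1

Summary:
  λ = -4: algebraic multiplicity = 3, geometric multiplicity = 1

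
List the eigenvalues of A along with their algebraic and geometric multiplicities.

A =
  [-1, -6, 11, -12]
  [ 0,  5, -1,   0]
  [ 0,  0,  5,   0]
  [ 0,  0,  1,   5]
λ = -1: alg = 1, geom = 1; λ = 5: alg = 3, geom = 2

Step 1 — factor the characteristic polynomial to read off the algebraic multiplicities:
  χ_A(x) = (x - 5)^3*(x + 1)

Step 2 — compute geometric multiplicities via the rank-nullity identity g(λ) = n − rank(A − λI):
  rank(A − (-1)·I) = 3, so dim ker(A − (-1)·I) = n − 3 = 1
  rank(A − (5)·I) = 2, so dim ker(A − (5)·I) = n − 2 = 2

Summary:
  λ = -1: algebraic multiplicity = 1, geometric multiplicity = 1
  λ = 5: algebraic multiplicity = 3, geometric multiplicity = 2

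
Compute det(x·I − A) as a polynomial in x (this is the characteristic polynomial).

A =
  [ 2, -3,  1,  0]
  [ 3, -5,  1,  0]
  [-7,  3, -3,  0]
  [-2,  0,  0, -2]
x^4 + 8*x^3 + 24*x^2 + 32*x + 16

Expanding det(x·I − A) (e.g. by cofactor expansion or by noting that A is similar to its Jordan form J, which has the same characteristic polynomial as A) gives
  χ_A(x) = x^4 + 8*x^3 + 24*x^2 + 32*x + 16
which factors as (x + 2)^4. The eigenvalues (with algebraic multiplicities) are λ = -2 with multiplicity 4.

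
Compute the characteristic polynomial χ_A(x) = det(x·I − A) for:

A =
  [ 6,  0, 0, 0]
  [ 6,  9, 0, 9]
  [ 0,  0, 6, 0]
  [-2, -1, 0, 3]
x^4 - 24*x^3 + 216*x^2 - 864*x + 1296

Expanding det(x·I − A) (e.g. by cofactor expansion or by noting that A is similar to its Jordan form J, which has the same characteristic polynomial as A) gives
  χ_A(x) = x^4 - 24*x^3 + 216*x^2 - 864*x + 1296
which factors as (x - 6)^4. The eigenvalues (with algebraic multiplicities) are λ = 6 with multiplicity 4.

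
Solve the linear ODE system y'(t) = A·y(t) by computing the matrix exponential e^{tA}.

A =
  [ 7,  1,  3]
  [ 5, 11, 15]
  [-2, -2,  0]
e^{tA} =
  [t*exp(6*t) + exp(6*t), t*exp(6*t), 3*t*exp(6*t)]
  [5*t*exp(6*t), 5*t*exp(6*t) + exp(6*t), 15*t*exp(6*t)]
  [-2*t*exp(6*t), -2*t*exp(6*t), -6*t*exp(6*t) + exp(6*t)]

Strategy: write A = P · J · P⁻¹ where J is a Jordan canonical form, so e^{tA} = P · e^{tJ} · P⁻¹, and e^{tJ} can be computed block-by-block.

A has Jordan form
J =
  [6, 1, 0]
  [0, 6, 0]
  [0, 0, 6]
(up to reordering of blocks).

Per-block formulas:
  For a 1×1 block at λ = 6: exp(t · [6]) = [e^(6t)].
  For a 2×2 Jordan block J_2(6): exp(t · J_2(6)) = e^(6t)·(I + t·N), where N is the 2×2 nilpotent shift.

After assembling e^{tJ} and conjugating by P, we get:

e^{tA} =
  [t*exp(6*t) + exp(6*t), t*exp(6*t), 3*t*exp(6*t)]
  [5*t*exp(6*t), 5*t*exp(6*t) + exp(6*t), 15*t*exp(6*t)]
  [-2*t*exp(6*t), -2*t*exp(6*t), -6*t*exp(6*t) + exp(6*t)]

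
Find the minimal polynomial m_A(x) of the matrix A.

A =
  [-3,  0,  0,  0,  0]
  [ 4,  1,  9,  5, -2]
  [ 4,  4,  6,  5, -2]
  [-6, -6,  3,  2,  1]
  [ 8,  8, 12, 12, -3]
x^4 - 6*x^3 + 54*x - 81

The characteristic polynomial is χ_A(x) = (x - 3)^3*(x + 3)^2, so the eigenvalues are known. The minimal polynomial is
  m_A(x) = Π_λ (x − λ)^{k_λ}
where k_λ is the size of the *largest* Jordan block for λ (equivalently, the smallest k with (A − λI)^k v = 0 for every generalised eigenvector v of λ).

  λ = -3: largest Jordan block has size 1, contributing (x + 3)
  λ = 3: largest Jordan block has size 3, contributing (x − 3)^3

So m_A(x) = (x - 3)^3*(x + 3) = x^4 - 6*x^3 + 54*x - 81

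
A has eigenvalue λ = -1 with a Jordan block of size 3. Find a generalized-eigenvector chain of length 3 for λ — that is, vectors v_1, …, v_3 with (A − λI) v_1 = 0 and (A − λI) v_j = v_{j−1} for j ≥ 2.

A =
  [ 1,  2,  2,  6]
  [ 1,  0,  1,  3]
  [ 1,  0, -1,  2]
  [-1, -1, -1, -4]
A Jordan chain for λ = -1 of length 3:
v_1 = (2, 1, 0, -1)ᵀ
v_2 = (2, 1, 1, -1)ᵀ
v_3 = (1, 0, 0, 0)ᵀ

Let N = A − (-1)·I. We want v_3 with N^3 v_3 = 0 but N^2 v_3 ≠ 0; then v_{j-1} := N · v_j for j = 3, …, 2.

Pick v_3 = (1, 0, 0, 0)ᵀ.
Then v_2 = N · v_3 = (2, 1, 1, -1)ᵀ.
Then v_1 = N · v_2 = (2, 1, 0, -1)ᵀ.

Sanity check: (A − (-1)·I) v_1 = (0, 0, 0, 0)ᵀ = 0. ✓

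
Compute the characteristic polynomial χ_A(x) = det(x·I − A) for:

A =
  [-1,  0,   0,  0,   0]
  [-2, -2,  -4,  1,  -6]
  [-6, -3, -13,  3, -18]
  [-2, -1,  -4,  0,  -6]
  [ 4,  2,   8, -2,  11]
x^5 + 5*x^4 + 10*x^3 + 10*x^2 + 5*x + 1

Expanding det(x·I − A) (e.g. by cofactor expansion or by noting that A is similar to its Jordan form J, which has the same characteristic polynomial as A) gives
  χ_A(x) = x^5 + 5*x^4 + 10*x^3 + 10*x^2 + 5*x + 1
which factors as (x + 1)^5. The eigenvalues (with algebraic multiplicities) are λ = -1 with multiplicity 5.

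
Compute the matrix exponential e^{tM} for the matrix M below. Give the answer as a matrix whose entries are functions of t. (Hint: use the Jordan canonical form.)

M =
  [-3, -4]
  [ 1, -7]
e^{tM} =
  [2*t*exp(-5*t) + exp(-5*t), -4*t*exp(-5*t)]
  [t*exp(-5*t), -2*t*exp(-5*t) + exp(-5*t)]

Strategy: write M = P · J · P⁻¹ where J is a Jordan canonical form, so e^{tM} = P · e^{tJ} · P⁻¹, and e^{tJ} can be computed block-by-block.

M has Jordan form
J =
  [-5,  1]
  [ 0, -5]
(up to reordering of blocks).

Per-block formulas:
  For a 2×2 Jordan block J_2(-5): exp(t · J_2(-5)) = e^(-5t)·(I + t·N), where N is the 2×2 nilpotent shift.

After assembling e^{tJ} and conjugating by P, we get:

e^{tM} =
  [2*t*exp(-5*t) + exp(-5*t), -4*t*exp(-5*t)]
  [t*exp(-5*t), -2*t*exp(-5*t) + exp(-5*t)]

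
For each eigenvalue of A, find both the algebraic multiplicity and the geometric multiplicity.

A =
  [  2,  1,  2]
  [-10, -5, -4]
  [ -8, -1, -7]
λ = -4: alg = 1, geom = 1; λ = -3: alg = 2, geom = 1

Step 1 — factor the characteristic polynomial to read off the algebraic multiplicities:
  χ_A(x) = (x + 3)^2*(x + 4)

Step 2 — compute geometric multiplicities via the rank-nullity identity g(λ) = n − rank(A − λI):
  rank(A − (-4)·I) = 2, so dim ker(A − (-4)·I) = n − 2 = 1
  rank(A − (-3)·I) = 2, so dim ker(A − (-3)·I) = n − 2 = 1

Summary:
  λ = -4: algebraic multiplicity = 1, geometric multiplicity = 1
  λ = -3: algebraic multiplicity = 2, geometric multiplicity = 1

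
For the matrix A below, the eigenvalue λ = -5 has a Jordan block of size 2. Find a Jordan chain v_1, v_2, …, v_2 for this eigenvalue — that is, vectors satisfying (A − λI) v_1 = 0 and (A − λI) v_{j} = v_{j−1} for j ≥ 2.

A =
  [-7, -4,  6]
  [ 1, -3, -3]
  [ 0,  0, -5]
A Jordan chain for λ = -5 of length 2:
v_1 = (-2, 1, 0)ᵀ
v_2 = (1, 0, 0)ᵀ

Let N = A − (-5)·I. We want v_2 with N^2 v_2 = 0 but N^1 v_2 ≠ 0; then v_{j-1} := N · v_j for j = 2, …, 2.

Pick v_2 = (1, 0, 0)ᵀ.
Then v_1 = N · v_2 = (-2, 1, 0)ᵀ.

Sanity check: (A − (-5)·I) v_1 = (0, 0, 0)ᵀ = 0. ✓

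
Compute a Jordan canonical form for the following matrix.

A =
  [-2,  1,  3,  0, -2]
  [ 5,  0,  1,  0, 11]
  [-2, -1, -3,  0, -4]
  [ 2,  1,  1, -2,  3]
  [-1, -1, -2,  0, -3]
J_3(-2) ⊕ J_2(-2)

The characteristic polynomial is
  det(x·I − A) = x^5 + 10*x^4 + 40*x^3 + 80*x^2 + 80*x + 32 = (x + 2)^5

Eigenvalues and multiplicities (the geometric multiplicity of λ is n − rank(A − λI), which equals the number of Jordan blocks for λ):
  λ = -2: algebraic multiplicity = 5, geometric multiplicity = 2

Determining the block sizes for each eigenvalue:
  λ = -2: with am = 5 and gm = 2, the partition is not yet determined (e.g. several partitions of 5 into 2 parts exist). Let N = A − (-2)·I. Computing rank(N^1) = 3, rank(N^2) = 1, rank(N^3) = 0; the number of blocks of size ≥ j is rank(N^{j−1}) − rank(N^j), giving [2, 2, 1]. So we have 1 block(s) of size 3, 1 block(s) of size 2 → block sizes [3, 2]

Assembling the blocks gives a Jordan form
J =
  [-2,  1,  0,  0,  0]
  [ 0, -2,  1,  0,  0]
  [ 0,  0, -2,  0,  0]
  [ 0,  0,  0, -2,  1]
  [ 0,  0,  0,  0, -2]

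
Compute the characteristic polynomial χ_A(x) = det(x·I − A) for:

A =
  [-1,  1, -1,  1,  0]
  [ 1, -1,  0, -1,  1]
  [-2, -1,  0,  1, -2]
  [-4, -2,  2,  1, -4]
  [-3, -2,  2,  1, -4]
x^5 + 5*x^4 + 10*x^3 + 10*x^2 + 5*x + 1

Expanding det(x·I − A) (e.g. by cofactor expansion or by noting that A is similar to its Jordan form J, which has the same characteristic polynomial as A) gives
  χ_A(x) = x^5 + 5*x^4 + 10*x^3 + 10*x^2 + 5*x + 1
which factors as (x + 1)^5. The eigenvalues (with algebraic multiplicities) are λ = -1 with multiplicity 5.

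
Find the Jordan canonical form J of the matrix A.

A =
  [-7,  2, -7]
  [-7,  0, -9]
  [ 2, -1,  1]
J_3(-2)

The characteristic polynomial is
  det(x·I − A) = x^3 + 6*x^2 + 12*x + 8 = (x + 2)^3

Eigenvalues and multiplicities (the geometric multiplicity of λ is n − rank(A − λI), which equals the number of Jordan blocks for λ):
  λ = -2: algebraic multiplicity = 3, geometric multiplicity = 1

Determining the block sizes for each eigenvalue:
  λ = -2: one block (gm = 1), so the single block has size am = 3 → block sizes [3]

Assembling the blocks gives a Jordan form
J =
  [-2,  1,  0]
  [ 0, -2,  1]
  [ 0,  0, -2]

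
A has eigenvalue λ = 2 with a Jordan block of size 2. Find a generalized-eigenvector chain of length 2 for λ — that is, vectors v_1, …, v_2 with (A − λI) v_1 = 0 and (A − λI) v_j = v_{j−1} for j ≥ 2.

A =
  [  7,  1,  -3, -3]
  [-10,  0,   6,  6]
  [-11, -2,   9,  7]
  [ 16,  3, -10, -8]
A Jordan chain for λ = 2 of length 2:
v_1 = (5, -10, -11, 16)ᵀ
v_2 = (1, 0, 0, 0)ᵀ

Let N = A − (2)·I. We want v_2 with N^2 v_2 = 0 but N^1 v_2 ≠ 0; then v_{j-1} := N · v_j for j = 2, …, 2.

Pick v_2 = (1, 0, 0, 0)ᵀ.
Then v_1 = N · v_2 = (5, -10, -11, 16)ᵀ.

Sanity check: (A − (2)·I) v_1 = (0, 0, 0, 0)ᵀ = 0. ✓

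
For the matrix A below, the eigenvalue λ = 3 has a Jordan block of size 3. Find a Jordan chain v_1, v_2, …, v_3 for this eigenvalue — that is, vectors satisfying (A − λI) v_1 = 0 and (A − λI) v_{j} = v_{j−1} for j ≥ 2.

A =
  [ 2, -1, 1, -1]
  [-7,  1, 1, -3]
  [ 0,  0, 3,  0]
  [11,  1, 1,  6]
A Jordan chain for λ = 3 of length 3:
v_1 = (-3, -12, 0, 15)ᵀ
v_2 = (-1, -7, 0, 11)ᵀ
v_3 = (1, 0, 0, 0)ᵀ

Let N = A − (3)·I. We want v_3 with N^3 v_3 = 0 but N^2 v_3 ≠ 0; then v_{j-1} := N · v_j for j = 3, …, 2.

Pick v_3 = (1, 0, 0, 0)ᵀ.
Then v_2 = N · v_3 = (-1, -7, 0, 11)ᵀ.
Then v_1 = N · v_2 = (-3, -12, 0, 15)ᵀ.

Sanity check: (A − (3)·I) v_1 = (0, 0, 0, 0)ᵀ = 0. ✓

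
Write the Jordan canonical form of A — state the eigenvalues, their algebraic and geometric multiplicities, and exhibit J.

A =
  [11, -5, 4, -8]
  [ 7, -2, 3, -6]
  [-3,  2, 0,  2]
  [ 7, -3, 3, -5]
J_3(1) ⊕ J_1(1)

The characteristic polynomial is
  det(x·I − A) = x^4 - 4*x^3 + 6*x^2 - 4*x + 1 = (x - 1)^4

Eigenvalues and multiplicities (the geometric multiplicity of λ is n − rank(A − λI), which equals the number of Jordan blocks for λ):
  λ = 1: algebraic multiplicity = 4, geometric multiplicity = 2

Determining the block sizes for each eigenvalue:
  λ = 1: with am = 4 and gm = 2, the partition is not yet determined (e.g. several partitions of 4 into 2 parts exist). Let N = A − (1)·I. Computing rank(N^1) = 2, rank(N^2) = 1, rank(N^3) = 0; the number of blocks of size ≥ j is rank(N^{j−1}) − rank(N^j), giving [2, 1, 1]. So we have 1 block(s) of size 3, 1 block(s) of size 1 → block sizes [3, 1]

Assembling the blocks gives a Jordan form
J =
  [1, 1, 0, 0]
  [0, 1, 1, 0]
  [0, 0, 1, 0]
  [0, 0, 0, 1]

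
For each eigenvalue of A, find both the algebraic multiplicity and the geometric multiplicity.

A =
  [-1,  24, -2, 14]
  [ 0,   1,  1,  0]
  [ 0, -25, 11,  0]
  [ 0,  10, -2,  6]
λ = -1: alg = 1, geom = 1; λ = 6: alg = 3, geom = 2

Step 1 — factor the characteristic polynomial to read off the algebraic multiplicities:
  χ_A(x) = (x - 6)^3*(x + 1)

Step 2 — compute geometric multiplicities via the rank-nullity identity g(λ) = n − rank(A − λI):
  rank(A − (-1)·I) = 3, so dim ker(A − (-1)·I) = n − 3 = 1
  rank(A − (6)·I) = 2, so dim ker(A − (6)·I) = n − 2 = 2

Summary:
  λ = -1: algebraic multiplicity = 1, geometric multiplicity = 1
  λ = 6: algebraic multiplicity = 3, geometric multiplicity = 2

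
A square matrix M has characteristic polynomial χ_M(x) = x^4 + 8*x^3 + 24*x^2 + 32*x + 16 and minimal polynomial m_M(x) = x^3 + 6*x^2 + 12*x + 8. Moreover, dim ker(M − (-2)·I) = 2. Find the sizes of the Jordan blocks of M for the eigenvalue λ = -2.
Block sizes for λ = -2: [3, 1]

Step 1 — from the characteristic polynomial, algebraic multiplicity of λ = -2 is 4. From dim ker(M − (-2)·I) = 2, there are exactly 2 Jordan blocks for λ = -2.
Step 2 — from the minimal polynomial, the factor (x + 2)^3 tells us the largest block for λ = -2 has size 3.
Step 3 — with total size 4, 2 blocks, and largest block 3, the block sizes (in nonincreasing order) are [3, 1].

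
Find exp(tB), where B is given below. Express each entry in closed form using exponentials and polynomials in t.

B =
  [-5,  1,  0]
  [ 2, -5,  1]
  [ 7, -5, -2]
e^{tB} =
  [3*t^2*exp(-4*t)/2 - t*exp(-4*t) + exp(-4*t), -t^2*exp(-4*t) + t*exp(-4*t), t^2*exp(-4*t)/2]
  [3*t^2*exp(-4*t)/2 + 2*t*exp(-4*t), -t^2*exp(-4*t) - t*exp(-4*t) + exp(-4*t), t^2*exp(-4*t)/2 + t*exp(-4*t)]
  [-3*t^2*exp(-4*t)/2 + 7*t*exp(-4*t), t^2*exp(-4*t) - 5*t*exp(-4*t), -t^2*exp(-4*t)/2 + 2*t*exp(-4*t) + exp(-4*t)]

Strategy: write B = P · J · P⁻¹ where J is a Jordan canonical form, so e^{tB} = P · e^{tJ} · P⁻¹, and e^{tJ} can be computed block-by-block.

B has Jordan form
J =
  [-4,  1,  0]
  [ 0, -4,  1]
  [ 0,  0, -4]
(up to reordering of blocks).

Per-block formulas:
  For a 3×3 Jordan block J_3(-4): exp(t · J_3(-4)) = e^(-4t)·(I + t·N + (t^2/2)·N^2), where N is the 3×3 nilpotent shift.

After assembling e^{tJ} and conjugating by P, we get:

e^{tB} =
  [3*t^2*exp(-4*t)/2 - t*exp(-4*t) + exp(-4*t), -t^2*exp(-4*t) + t*exp(-4*t), t^2*exp(-4*t)/2]
  [3*t^2*exp(-4*t)/2 + 2*t*exp(-4*t), -t^2*exp(-4*t) - t*exp(-4*t) + exp(-4*t), t^2*exp(-4*t)/2 + t*exp(-4*t)]
  [-3*t^2*exp(-4*t)/2 + 7*t*exp(-4*t), t^2*exp(-4*t) - 5*t*exp(-4*t), -t^2*exp(-4*t)/2 + 2*t*exp(-4*t) + exp(-4*t)]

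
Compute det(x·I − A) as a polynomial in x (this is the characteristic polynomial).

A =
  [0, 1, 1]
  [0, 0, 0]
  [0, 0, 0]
x^3

Expanding det(x·I − A) (e.g. by cofactor expansion or by noting that A is similar to its Jordan form J, which has the same characteristic polynomial as A) gives
  χ_A(x) = x^3
which factors as x^3. The eigenvalues (with algebraic multiplicities) are λ = 0 with multiplicity 3.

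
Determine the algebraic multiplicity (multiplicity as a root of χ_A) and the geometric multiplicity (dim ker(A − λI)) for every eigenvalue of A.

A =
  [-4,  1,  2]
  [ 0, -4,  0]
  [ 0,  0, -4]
λ = -4: alg = 3, geom = 2

Step 1 — factor the characteristic polynomial to read off the algebraic multiplicities:
  χ_A(x) = (x + 4)^3

Step 2 — compute geometric multiplicities via the rank-nullity identity g(λ) = n − rank(A − λI):
  rank(A − (-4)·I) = 1, so dim ker(A − (-4)·I) = n − 1 = 2

Summary:
  λ = -4: algebraic multiplicity = 3, geometric multiplicity = 2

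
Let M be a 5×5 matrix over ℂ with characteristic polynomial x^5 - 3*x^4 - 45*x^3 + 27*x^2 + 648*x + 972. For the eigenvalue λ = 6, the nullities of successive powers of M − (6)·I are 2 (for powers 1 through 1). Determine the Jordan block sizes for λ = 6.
Block sizes for λ = 6: [1, 1]

From the dimensions of kernels of powers, the number of Jordan blocks of size at least j is d_j − d_{j−1} where d_j = dim ker(N^j) (with d_0 = 0). Computing the differences gives [2].
The number of blocks of size exactly k is (#blocks of size ≥ k) − (#blocks of size ≥ k + 1), so the partition is: 2 block(s) of size 1.
In nonincreasing order the block sizes are [1, 1].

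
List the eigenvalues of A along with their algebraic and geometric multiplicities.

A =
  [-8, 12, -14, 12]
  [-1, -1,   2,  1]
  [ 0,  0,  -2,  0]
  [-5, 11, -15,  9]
λ = -2: alg = 3, geom = 1; λ = 4: alg = 1, geom = 1

Step 1 — factor the characteristic polynomial to read off the algebraic multiplicities:
  χ_A(x) = (x - 4)*(x + 2)^3

Step 2 — compute geometric multiplicities via the rank-nullity identity g(λ) = n − rank(A − λI):
  rank(A − (-2)·I) = 3, so dim ker(A − (-2)·I) = n − 3 = 1
  rank(A − (4)·I) = 3, so dim ker(A − (4)·I) = n − 3 = 1

Summary:
  λ = -2: algebraic multiplicity = 3, geometric multiplicity = 1
  λ = 4: algebraic multiplicity = 1, geometric multiplicity = 1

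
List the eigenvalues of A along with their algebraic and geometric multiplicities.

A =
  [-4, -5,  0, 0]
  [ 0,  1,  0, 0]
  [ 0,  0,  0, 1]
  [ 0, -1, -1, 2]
λ = -4: alg = 1, geom = 1; λ = 1: alg = 3, geom = 1

Step 1 — factor the characteristic polynomial to read off the algebraic multiplicities:
  χ_A(x) = (x - 1)^3*(x + 4)

Step 2 — compute geometric multiplicities via the rank-nullity identity g(λ) = n − rank(A − λI):
  rank(A − (-4)·I) = 3, so dim ker(A − (-4)·I) = n − 3 = 1
  rank(A − (1)·I) = 3, so dim ker(A − (1)·I) = n − 3 = 1

Summary:
  λ = -4: algebraic multiplicity = 1, geometric multiplicity = 1
  λ = 1: algebraic multiplicity = 3, geometric multiplicity = 1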